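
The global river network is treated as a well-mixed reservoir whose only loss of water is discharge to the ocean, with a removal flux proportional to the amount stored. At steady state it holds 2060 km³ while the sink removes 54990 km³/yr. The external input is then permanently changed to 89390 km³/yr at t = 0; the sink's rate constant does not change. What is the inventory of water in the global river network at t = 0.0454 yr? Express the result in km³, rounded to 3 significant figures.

τ = M₀/F₀ = 2060/54990 = 0.03746 yr; rate constant k = 1/τ.
New steady state M_∞ = F₁/k = F₁·τ = 89390 × 0.03746 = 3348.7 km³.
M(t) = M_∞ + (M₀ − M_∞)·e^(−t/τ); t/τ = 0.0454/0.03746 = 1.212, so e^(−t/τ) = 0.2976.
M(t) = 3348.7 − 1289 × 0.2976 = 2965.1 km³.

2970 km³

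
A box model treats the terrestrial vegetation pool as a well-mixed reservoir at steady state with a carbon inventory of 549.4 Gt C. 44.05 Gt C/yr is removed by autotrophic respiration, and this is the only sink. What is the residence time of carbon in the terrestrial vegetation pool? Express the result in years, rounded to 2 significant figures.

τ = M / F = 549.4 / 44.05 = 12.47 yr.

12 yr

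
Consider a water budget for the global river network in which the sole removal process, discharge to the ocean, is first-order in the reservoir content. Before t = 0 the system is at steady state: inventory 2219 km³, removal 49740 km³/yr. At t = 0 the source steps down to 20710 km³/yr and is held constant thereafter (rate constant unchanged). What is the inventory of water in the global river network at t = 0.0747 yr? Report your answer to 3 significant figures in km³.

The sink rate constant is k = F₀/M₀ = 49740/2219 = 22.42 yr⁻¹.
Solving dM/dt = F₁ − kM with M(0) = M₀ gives M(t) = F₁/k + (M₀ − F₁/k)·e^(−kt).
F₁/k = 20710/22.42 = 923.91 km³; kt = 22.42 × 0.0747 = 1.674, e^(−kt) = 0.1874.
M(0.0747) = 923.91 + (2219 − 923.91) × 0.1874 = 923.91 + 242.7 = 1166.6 km³.

1170 km³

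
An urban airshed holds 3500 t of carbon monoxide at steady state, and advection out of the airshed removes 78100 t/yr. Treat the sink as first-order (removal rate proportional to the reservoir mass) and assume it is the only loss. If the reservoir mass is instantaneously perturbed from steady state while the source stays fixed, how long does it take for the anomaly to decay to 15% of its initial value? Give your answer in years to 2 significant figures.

0.085 yr

For a linear reservoir the anomaly decays as exp(−t/τ) with τ = M/F = 3500/78100 = 0.04481 yr.
exp(−t/τ) = 0.15 ⇒ t = −τ ln(0.15) = 0.04481 × 1.897 = 0.08502 yr.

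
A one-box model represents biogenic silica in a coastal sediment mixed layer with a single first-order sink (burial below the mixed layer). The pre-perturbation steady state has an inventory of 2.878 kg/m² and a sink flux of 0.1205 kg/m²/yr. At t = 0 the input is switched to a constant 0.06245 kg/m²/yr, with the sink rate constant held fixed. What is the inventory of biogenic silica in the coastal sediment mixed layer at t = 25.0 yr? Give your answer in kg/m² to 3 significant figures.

τ = M₀/F₀ = 2.878/0.1205 = 23.88 yr; rate constant k = 1/τ.
New steady state M_∞ = F₁/k = F₁·τ = 0.06245 × 23.88 = 1.4915 kg/m².
M(t) = M_∞ + (M₀ − M_∞)·e^(−t/τ); t/τ = 25.0/23.88 = 1.047, so e^(−t/τ) = 0.3511.
M(t) = 1.4915 + 1.386 × 0.3511 = 1.9783 kg/m².

1.98 kg/m²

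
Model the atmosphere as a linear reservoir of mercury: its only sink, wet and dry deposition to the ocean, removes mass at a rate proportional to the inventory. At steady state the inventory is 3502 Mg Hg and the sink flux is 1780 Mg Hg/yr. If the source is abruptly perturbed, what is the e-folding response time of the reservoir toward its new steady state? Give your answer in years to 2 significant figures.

For a linear reservoir the response time equals the residence time τ = M/F.
τ = 3502 / 1780 = 1.967 yr.

2.0 yr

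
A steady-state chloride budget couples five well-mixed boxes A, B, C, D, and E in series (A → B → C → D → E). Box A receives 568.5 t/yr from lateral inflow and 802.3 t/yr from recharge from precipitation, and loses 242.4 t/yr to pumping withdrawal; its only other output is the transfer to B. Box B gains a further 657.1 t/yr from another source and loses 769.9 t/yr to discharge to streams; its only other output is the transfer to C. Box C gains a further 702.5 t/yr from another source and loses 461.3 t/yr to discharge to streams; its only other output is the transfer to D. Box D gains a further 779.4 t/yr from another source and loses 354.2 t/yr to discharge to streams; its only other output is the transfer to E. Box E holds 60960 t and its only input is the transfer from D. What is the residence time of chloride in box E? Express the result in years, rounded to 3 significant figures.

36.2 yr

Box A: F(A→B) = (568.5 + 802.3) − 242.4 = 1128.4 t/yr.
Box B: F(B→C) = (1128.4 + 657.1) − 769.9 = 1015.6 t/yr.
Box C: F(C→D) = (1015.6 + 702.5) − 461.3 = 1256.8 t/yr.
Box D: F(D→E) = (1256.8 + 779.4) − 354.2 = 1682.0 t/yr.
Box E throughput = its input = 1682.0 t/yr; τ = 60960 / 1682.0 = 36.24 yr.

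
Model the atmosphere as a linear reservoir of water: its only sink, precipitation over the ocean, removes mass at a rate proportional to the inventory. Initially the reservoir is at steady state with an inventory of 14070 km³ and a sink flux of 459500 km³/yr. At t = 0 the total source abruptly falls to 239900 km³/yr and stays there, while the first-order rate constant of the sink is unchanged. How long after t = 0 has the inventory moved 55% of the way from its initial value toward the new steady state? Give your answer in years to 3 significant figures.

τ = M₀/F₀ = 14070/459500 = 0.03062 yr.
The remaining gap fraction is e^(−t/τ); 55% covered ⇒ e^(−t/τ) = 0.450.
t = −τ ln(0.450) = 0.03062 × 0.7985 = 0.02445 yr.

0.0245 yr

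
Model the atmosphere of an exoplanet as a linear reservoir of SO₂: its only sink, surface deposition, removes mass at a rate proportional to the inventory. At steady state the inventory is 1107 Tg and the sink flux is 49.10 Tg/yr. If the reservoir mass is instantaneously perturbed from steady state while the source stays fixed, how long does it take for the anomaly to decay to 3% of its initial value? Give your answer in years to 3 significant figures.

79.1 yr

For a linear reservoir the anomaly decays as exp(−t/τ) with τ = M/F = 1107/49.10 = 22.55 yr.
exp(−t/τ) = 0.03 ⇒ t = −τ ln(0.03) = 22.55 × 3.507 = 79.06 yr.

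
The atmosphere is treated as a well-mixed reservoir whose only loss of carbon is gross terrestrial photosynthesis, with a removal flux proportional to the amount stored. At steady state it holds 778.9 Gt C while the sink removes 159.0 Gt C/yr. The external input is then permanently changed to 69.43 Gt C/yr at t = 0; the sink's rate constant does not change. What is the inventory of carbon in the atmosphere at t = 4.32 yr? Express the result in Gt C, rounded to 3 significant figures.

522 Gt C

Residence time τ = M₀/F₀ = 4.899 yr. The eventual steady state is M_∞ = M₀·(F₁/F₀) = 778.9 × 69.43/159.0 = 340.12 Gt C.
The anomaly ΔM(t) = M(t) − M_∞ decays as ΔM₀·e^(−t/τ) with ΔM₀ = 778.9 − 340.12 = 438.8 Gt C.
At t = 4.32 yr, e^(−t/τ) = e^(−0.8819) = 0.4140, so ΔM = 181.7 Gt C and M = 340.12 + 181.7 = 521.78 Gt C.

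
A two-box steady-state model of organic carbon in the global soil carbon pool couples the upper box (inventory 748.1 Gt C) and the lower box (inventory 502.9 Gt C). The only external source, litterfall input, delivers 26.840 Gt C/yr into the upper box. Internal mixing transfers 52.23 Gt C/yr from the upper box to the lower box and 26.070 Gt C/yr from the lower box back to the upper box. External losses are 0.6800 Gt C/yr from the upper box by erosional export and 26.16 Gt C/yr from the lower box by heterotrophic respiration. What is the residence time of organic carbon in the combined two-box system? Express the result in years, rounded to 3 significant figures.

46.6 yr

Residence time in the combined system uses the total inventory and the total *external* removal — internal exchanges between the two boxes cancel.
M_total = 748.1 + 502.9 = 1251.0 Gt C.
ΣF_external_out = 0.6800 + 26.16 = 26.840 Gt C/yr.
τ = M_total / ΣF_ext = 1251.0 / 26.840 = 46.61 yr.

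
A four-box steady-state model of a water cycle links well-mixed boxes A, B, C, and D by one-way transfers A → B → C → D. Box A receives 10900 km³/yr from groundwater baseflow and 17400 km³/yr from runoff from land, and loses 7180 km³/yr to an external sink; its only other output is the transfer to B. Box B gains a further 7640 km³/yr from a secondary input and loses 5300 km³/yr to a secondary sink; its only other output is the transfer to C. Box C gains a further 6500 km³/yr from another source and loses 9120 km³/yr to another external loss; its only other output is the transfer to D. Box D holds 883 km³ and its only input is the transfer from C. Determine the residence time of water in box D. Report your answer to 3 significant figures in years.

0.0424 yr

Box A: F(A→B) = (10900 + 17400) − 7180 = 21120 km³/yr.
Box B: F(B→C) = (21120 + 7640) − 5300 = 23460 km³/yr.
Box C: F(C→D) = (23460 + 6500) − 9120 = 20840 km³/yr.
Box D throughput = its input = 20840 km³/yr; τ = 883 / 20840 = 0.04237 yr.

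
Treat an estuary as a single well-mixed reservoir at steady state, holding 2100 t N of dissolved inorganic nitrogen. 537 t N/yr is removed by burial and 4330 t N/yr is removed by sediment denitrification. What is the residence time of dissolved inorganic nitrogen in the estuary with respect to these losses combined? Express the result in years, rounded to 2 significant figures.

0.43 yr

Total removal = 537.0 + 4330 = 4867.0 t N/yr.
τ = M / ΣF_out = 2100 / 4867.0 = 0.4315 yr.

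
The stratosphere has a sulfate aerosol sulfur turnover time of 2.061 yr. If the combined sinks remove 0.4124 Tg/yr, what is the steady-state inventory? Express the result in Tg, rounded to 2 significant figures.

0.85 Tg

τ = M/F ⇒ M = τ × F = 2.061 × 0.4124 = 0.8500 Tg.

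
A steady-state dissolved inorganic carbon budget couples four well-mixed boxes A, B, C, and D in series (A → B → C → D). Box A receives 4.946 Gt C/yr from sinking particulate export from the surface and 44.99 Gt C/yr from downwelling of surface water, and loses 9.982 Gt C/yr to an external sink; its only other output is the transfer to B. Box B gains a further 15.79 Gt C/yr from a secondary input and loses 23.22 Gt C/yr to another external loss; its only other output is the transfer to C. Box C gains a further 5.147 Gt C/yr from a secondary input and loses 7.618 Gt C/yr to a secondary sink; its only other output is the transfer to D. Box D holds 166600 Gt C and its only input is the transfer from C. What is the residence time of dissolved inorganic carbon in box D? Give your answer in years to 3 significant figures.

Box A: F(A→B) = (4.946 + 44.99) − 9.982 = 39.954 Gt C/yr.
Box B: F(B→C) = (39.954 + 15.79) − 23.22 = 32.524 Gt C/yr.
Box C: F(C→D) = (32.524 + 5.147) − 7.618 = 30.053 Gt C/yr.
Box D throughput = its input = 30.053 Gt C/yr; τ = 166600 / 30.053 = 5544 yr.

5540 yr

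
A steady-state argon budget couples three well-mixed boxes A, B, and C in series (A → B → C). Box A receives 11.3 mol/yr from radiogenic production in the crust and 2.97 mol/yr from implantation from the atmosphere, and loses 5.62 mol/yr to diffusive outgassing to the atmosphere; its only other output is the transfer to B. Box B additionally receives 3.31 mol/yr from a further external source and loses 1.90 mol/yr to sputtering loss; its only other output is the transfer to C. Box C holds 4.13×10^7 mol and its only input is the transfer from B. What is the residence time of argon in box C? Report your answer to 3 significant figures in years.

Box A: F(A→B) = (11.3 + 2.97) − 5.62 = 8.6500 mol/yr.
Box B: F(B→C) = (8.6500 + 3.31) − 1.90 = 10.060 mol/yr.
Box C throughput = its input = 10.060 mol/yr; τ = 4.13×10^7 / 10.060 = 4.105×10^6 yr.

4.11×10^6 yr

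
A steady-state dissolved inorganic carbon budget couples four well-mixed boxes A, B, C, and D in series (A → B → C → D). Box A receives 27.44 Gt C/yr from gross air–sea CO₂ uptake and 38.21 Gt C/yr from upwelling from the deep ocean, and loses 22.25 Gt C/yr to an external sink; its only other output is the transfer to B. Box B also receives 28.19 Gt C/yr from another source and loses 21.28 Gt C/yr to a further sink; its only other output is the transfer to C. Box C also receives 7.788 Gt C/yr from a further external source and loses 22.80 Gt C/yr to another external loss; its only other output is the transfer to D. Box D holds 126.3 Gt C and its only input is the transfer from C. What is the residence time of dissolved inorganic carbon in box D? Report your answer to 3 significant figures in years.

Box A: F(A→B) = (27.44 + 38.21) − 22.25 = 43.400 Gt C/yr.
Box B: F(B→C) = (43.400 + 28.19) − 21.28 = 50.310 Gt C/yr.
Box C: F(C→D) = (50.310 + 7.788) − 22.80 = 35.298 Gt C/yr.
Box D throughput = its input = 35.298 Gt C/yr; τ = 126.3 / 35.298 = 3.578 yr.

3.58 yr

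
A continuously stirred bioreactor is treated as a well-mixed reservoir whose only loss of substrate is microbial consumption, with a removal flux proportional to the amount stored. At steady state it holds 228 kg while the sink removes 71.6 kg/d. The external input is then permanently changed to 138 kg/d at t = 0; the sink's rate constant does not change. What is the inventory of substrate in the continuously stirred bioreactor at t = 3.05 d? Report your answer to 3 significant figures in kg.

358 kg

τ = M₀/F₀ = 228/71.6 = 3.184 d; rate constant k = 1/τ.
New steady state M_∞ = F₁/k = F₁·τ = 138 × 3.184 = 439.44 kg.
M(t) = M_∞ + (M₀ − M_∞)·e^(−t/τ); t/τ = 3.05/3.184 = 0.9578, so e^(−t/τ) = 0.3837.
M(t) = 439.44 − 211.4 × 0.3837 = 358.30 kg.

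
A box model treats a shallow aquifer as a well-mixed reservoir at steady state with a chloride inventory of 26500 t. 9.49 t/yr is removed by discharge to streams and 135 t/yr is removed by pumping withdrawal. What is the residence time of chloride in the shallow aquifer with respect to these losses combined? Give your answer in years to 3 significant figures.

Total removal = 9.490 + 135.0 = 144.49 t/yr.
τ = M / ΣF_out = 26500 / 144.49 = 183.4 yr.

183 yr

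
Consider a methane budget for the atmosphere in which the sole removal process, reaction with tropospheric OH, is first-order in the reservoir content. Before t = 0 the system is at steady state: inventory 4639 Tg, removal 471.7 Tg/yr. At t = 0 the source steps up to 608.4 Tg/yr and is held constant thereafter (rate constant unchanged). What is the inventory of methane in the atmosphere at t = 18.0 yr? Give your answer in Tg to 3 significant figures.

5770 Tg

Residence time τ = M₀/F₀ = 9.835 yr. The eventual steady state is M_∞ = M₀·(F₁/F₀) = 4639 × 608.4/471.7 = 5983.4 Tg.
The anomaly ΔM(t) = M(t) − M_∞ decays as ΔM₀·e^(−t/τ) with ΔM₀ = 4639 − 5983.4 = −1344 Tg.
At t = 18.0 yr, e^(−t/τ) = e^(−1.830) = 0.1604, so ΔM = −215.6 Tg and M = 5983.4 − 215.6 = 5767.8 Tg.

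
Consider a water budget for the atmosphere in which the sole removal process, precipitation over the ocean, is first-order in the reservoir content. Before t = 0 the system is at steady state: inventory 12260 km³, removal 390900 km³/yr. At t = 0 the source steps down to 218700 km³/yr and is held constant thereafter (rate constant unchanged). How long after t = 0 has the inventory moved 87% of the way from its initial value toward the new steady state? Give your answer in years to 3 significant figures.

τ = M₀/F₀ = 12260/390900 = 0.03136 yr.
The remaining gap fraction is e^(−t/τ); 87% covered ⇒ e^(−t/τ) = 0.130.
t = −τ ln(0.130) = 0.03136 × 2.040 = 0.06399 yr.

0.0640 yr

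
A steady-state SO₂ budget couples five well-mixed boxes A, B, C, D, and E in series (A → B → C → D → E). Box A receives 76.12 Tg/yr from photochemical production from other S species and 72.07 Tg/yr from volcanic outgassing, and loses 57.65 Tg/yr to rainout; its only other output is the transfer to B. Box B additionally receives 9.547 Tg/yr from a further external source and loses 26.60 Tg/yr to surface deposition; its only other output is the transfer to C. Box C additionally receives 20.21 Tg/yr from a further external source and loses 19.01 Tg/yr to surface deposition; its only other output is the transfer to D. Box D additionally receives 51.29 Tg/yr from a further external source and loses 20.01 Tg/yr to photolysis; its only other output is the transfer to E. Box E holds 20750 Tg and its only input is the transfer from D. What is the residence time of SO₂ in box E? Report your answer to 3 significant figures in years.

Box A: F(A→B) = (76.12 + 72.07) − 57.65 = 90.540 Tg/yr.
Box B: F(B→C) = (90.540 + 9.547) − 26.60 = 73.487 Tg/yr.
Box C: F(C→D) = (73.487 + 20.21) − 19.01 = 74.687 Tg/yr.
Box D: F(D→E) = (74.687 + 51.29) − 20.01 = 105.97 Tg/yr.
Box E throughput = its input = 105.97 Tg/yr; τ = 20750 / 105.97 = 195.8 yr.

196 yr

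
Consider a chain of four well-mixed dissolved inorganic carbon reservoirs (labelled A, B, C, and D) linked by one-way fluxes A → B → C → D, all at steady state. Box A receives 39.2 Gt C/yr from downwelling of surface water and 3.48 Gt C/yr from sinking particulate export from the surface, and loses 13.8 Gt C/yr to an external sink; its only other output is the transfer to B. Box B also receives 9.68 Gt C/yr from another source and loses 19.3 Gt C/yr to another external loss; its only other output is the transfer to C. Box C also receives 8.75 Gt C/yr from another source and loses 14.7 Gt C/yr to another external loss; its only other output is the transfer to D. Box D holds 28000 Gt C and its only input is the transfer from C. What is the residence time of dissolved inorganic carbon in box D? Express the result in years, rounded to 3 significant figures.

Box A: F(A→B) = (39.2 + 3.48) − 13.8 = 28.880 Gt C/yr.
Box B: F(B→C) = (28.880 + 9.68) − 19.3 = 19.260 Gt C/yr.
Box C: F(C→D) = (19.260 + 8.75) − 14.7 = 13.310 Gt C/yr.
Box D throughput = its input = 13.310 Gt C/yr; τ = 28000 / 13.310 = 2104 yr.

2100 yr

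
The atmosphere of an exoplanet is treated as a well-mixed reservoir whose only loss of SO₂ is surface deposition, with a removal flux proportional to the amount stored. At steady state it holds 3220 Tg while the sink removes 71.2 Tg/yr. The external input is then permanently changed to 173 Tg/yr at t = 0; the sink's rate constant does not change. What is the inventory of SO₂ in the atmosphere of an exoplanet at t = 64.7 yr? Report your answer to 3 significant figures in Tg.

6720 Tg

The sink rate constant is k = F₀/M₀ = 71.2/3220 = 0.02211 yr⁻¹.
Solving dM/dt = F₁ − kM with M(0) = M₀ gives M(t) = F₁/k + (M₀ − F₁/k)·e^(−kt).
F₁/k = 173/0.02211 = 7823.9 Tg; kt = 0.02211 × 64.7 = 1.431, e^(−kt) = 0.2392.
M(64.7) = 7823.9 + (3220 − 7823.9) × 0.2392 = 7823.9 − 1101 = 6722.8 Tg.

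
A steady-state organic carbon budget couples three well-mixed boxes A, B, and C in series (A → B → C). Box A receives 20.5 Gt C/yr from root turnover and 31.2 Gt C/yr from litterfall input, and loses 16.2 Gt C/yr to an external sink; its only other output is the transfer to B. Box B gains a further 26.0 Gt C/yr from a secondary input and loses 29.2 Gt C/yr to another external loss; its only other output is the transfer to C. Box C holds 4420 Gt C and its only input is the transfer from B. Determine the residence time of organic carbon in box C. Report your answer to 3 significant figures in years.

137 yr

Box A: F(A→B) = (20.5 + 31.2) − 16.2 = 35.500 Gt C/yr.
Box B: F(B→C) = (35.500 + 26.0) − 29.2 = 32.300 Gt C/yr.
Box C throughput = its input = 32.300 Gt C/yr; τ = 4420 / 32.300 = 136.8 yr.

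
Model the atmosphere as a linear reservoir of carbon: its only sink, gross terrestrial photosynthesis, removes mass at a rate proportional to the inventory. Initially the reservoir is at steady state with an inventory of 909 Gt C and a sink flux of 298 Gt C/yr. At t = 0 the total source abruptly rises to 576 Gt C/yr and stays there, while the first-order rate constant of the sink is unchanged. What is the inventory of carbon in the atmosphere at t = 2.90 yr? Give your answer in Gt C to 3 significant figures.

1430 Gt C

Residence time τ = M₀/F₀ = 3.050 yr. The eventual steady state is M_∞ = M₀·(F₁/F₀) = 909 × 576/298 = 1757.0 Gt C.
The anomaly ΔM(t) = M(t) − M_∞ decays as ΔM₀·e^(−t/τ) with ΔM₀ = 909 − 1757.0 = −848.0 Gt C.
At t = 2.90 yr, e^(−t/τ) = e^(−0.9507) = 0.3865, so ΔM = −327.7 Gt C and M = 1757.0 − 327.7 = 1429.3 Gt C.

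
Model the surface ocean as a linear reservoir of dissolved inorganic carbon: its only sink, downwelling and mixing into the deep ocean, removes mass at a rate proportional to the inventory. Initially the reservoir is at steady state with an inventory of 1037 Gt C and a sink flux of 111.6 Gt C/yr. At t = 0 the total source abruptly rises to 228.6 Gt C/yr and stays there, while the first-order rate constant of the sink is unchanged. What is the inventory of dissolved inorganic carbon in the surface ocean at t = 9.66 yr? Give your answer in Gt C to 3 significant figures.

1740 Gt C

Residence time τ = M₀/F₀ = 9.292 yr. The eventual steady state is M_∞ = M₀·(F₁/F₀) = 1037 × 228.6/111.6 = 2124.2 Gt C.
The anomaly ΔM(t) = M(t) − M_∞ decays as ΔM₀·e^(−t/τ) with ΔM₀ = 1037 − 2124.2 = −1087 Gt C.
At t = 9.66 yr, e^(−t/τ) = e^(−1.040) = 0.3536, so ΔM = −384.4 Gt C and M = 2124.2 − 384.4 = 1739.8 Gt C.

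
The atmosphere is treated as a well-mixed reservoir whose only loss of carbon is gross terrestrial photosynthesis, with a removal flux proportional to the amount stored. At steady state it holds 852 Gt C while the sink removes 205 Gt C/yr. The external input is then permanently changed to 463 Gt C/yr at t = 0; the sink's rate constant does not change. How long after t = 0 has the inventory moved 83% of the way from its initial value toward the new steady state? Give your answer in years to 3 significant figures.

τ = M₀/F₀ = 852/205 = 4.156 yr.
The remaining gap fraction is e^(−t/τ); 83% covered ⇒ e^(−t/τ) = 0.170.
t = −τ ln(0.170) = 4.156 × 1.772 = 7.364 yr.

7.36 yr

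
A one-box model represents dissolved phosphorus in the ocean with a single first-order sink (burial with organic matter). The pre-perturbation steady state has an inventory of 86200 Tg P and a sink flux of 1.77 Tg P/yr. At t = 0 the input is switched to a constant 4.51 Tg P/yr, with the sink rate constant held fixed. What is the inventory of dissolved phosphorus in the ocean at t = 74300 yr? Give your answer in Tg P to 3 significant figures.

Residence time τ = M₀/F₀ = 48700 yr. The eventual steady state is M_∞ = M₀·(F₁/F₀) = 86200 × 4.51/1.77 = 219640 Tg P.
The anomaly ΔM(t) = M(t) − M_∞ decays as ΔM₀·e^(−t/τ) with ΔM₀ = 86200 − 219640 = −133400 Tg P.
At t = 74300 yr, e^(−t/τ) = e^(−1.526) = 0.2175, so ΔM = −29020 Tg P and M = 219640 − 29020 = 190620 Tg P.

191000 Tg P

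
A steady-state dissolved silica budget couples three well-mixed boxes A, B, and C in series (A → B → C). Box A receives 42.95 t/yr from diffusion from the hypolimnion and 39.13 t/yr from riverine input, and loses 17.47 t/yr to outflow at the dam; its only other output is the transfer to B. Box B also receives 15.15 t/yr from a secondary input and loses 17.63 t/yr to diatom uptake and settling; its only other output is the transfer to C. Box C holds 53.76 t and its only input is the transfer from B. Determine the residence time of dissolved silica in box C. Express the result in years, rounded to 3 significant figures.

0.865 yr

Box A: F(A→B) = (42.95 + 39.13) − 17.47 = 64.610 t/yr.
Box B: F(B→C) = (64.610 + 15.15) − 17.63 = 62.130 t/yr.
Box C throughput = its input = 62.130 t/yr; τ = 53.76 / 62.130 = 0.8653 yr.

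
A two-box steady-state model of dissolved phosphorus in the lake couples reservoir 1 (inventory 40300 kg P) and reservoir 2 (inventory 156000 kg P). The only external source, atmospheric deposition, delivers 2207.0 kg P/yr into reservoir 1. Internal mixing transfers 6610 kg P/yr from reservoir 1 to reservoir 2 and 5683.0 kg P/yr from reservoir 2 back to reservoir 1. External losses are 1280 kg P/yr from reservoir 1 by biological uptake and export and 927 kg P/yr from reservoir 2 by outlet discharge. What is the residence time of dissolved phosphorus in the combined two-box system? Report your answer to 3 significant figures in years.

For the system as a whole, the A↔B exchange is internal and contributes nothing to the throughput; only the external sinks remove mass.
M_total = 40300 + 156000 = 196300 kg P.
ΣF_external_out = 1280 + 927 = 2207.0 kg P/yr.
τ = M_total / ΣF_ext = 196300 / 2207.0 = 88.94 yr.

88.9 yr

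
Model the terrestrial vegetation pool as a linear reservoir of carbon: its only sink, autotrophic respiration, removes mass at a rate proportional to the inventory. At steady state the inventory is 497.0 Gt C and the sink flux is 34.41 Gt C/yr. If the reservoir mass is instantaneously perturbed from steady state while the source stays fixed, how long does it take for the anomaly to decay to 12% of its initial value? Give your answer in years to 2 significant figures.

31 yr

For a linear reservoir the anomaly decays as exp(−t/τ) with τ = M/F = 497.0/34.41 = 14.44 yr.
exp(−t/τ) = 0.12 ⇒ t = −τ ln(0.12) = 14.44 × 2.120 = 30.62 yr.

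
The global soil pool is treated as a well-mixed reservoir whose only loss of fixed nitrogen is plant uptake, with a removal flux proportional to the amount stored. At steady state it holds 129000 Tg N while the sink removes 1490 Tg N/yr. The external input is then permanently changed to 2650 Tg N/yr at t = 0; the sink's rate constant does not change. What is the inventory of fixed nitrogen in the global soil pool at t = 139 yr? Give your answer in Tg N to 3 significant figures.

209000 Tg N

The sink rate constant is k = F₀/M₀ = 1490/129000 = 0.01155 yr⁻¹.
Solving dM/dt = F₁ − kM with M(0) = M₀ gives M(t) = F₁/k + (M₀ − F₁/k)·e^(−kt).
F₁/k = 2650/0.01155 = 229430 Tg N; kt = 0.01155 × 139 = 1.606, e^(−kt) = 0.2008.
M(139) = 229430 + (129000 − 229430) × 0.2008 = 229430 − 20170 = 209260 Tg N.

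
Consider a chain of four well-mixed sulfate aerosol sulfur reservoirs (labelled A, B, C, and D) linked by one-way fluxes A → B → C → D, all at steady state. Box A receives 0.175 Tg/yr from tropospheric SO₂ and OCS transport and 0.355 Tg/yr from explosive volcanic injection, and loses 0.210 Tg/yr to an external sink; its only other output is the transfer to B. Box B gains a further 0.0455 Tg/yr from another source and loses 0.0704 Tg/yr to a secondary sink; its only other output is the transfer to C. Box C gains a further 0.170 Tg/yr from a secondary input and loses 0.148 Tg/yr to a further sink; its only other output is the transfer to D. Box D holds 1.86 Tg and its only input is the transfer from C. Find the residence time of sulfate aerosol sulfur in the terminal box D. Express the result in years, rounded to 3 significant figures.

Box A: F(A→B) = (0.175 + 0.355) − 0.210 = 0.32000 Tg/yr.
Box B: F(B→C) = (0.32000 + 0.0455) − 0.0704 = 0.29510 Tg/yr.
Box C: F(C→D) = (0.29510 + 0.170) − 0.148 = 0.31710 Tg/yr.
Box D throughput = its input = 0.31710 Tg/yr; τ = 1.86 / 0.31710 = 5.866 yr.

5.87 yr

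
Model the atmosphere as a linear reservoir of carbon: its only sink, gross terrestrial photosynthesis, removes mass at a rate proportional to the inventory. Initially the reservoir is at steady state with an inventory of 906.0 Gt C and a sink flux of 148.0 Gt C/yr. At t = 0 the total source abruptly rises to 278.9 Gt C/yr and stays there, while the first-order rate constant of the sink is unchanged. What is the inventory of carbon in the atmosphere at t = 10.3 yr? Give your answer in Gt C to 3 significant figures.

τ = M₀/F₀ = 906.0/148.0 = 6.122 yr; rate constant k = 1/τ.
New steady state M_∞ = F₁/k = F₁·τ = 278.9 × 6.122 = 1707.3 Gt C.
M(t) = M_∞ + (M₀ − M_∞)·e^(−t/τ); t/τ = 10.3/6.122 = 1.683, so e^(−t/τ) = 0.1859.
M(t) = 1707.3 − 801.3 × 0.1859 = 1558.4 Gt C.

1560 Gt C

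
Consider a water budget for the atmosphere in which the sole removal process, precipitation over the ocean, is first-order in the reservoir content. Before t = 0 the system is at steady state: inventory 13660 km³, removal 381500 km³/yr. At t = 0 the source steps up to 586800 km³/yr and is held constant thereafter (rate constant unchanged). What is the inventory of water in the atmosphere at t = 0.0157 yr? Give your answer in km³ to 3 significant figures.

16300 km³

τ = M₀/F₀ = 13660/381500 = 0.03581 yr; rate constant k = 1/τ.
New steady state M_∞ = F₁/k = F₁·τ = 586800 × 0.03581 = 21011 km³.
M(t) = M_∞ + (M₀ − M_∞)·e^(−t/τ); t/τ = 0.0157/0.03581 = 0.4385, so e^(−t/τ) = 0.6450.
M(t) = 21011 − 7351 × 0.6450 = 16269 km³.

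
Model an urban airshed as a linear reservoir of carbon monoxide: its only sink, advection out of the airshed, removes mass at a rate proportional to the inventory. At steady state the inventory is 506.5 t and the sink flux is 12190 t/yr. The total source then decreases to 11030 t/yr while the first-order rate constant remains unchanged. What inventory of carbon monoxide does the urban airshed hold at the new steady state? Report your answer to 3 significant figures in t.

Rate constant k = F/M = 12190 / 506.5 = 24.07 yr⁻¹.
At the new steady state, source = k·M_new ⇒ M_new = 11030 / 24.07 = 458.3 t.
(Equivalently M_new = M × F_new/F_old = 506.5 × 11030/12190.)

458 t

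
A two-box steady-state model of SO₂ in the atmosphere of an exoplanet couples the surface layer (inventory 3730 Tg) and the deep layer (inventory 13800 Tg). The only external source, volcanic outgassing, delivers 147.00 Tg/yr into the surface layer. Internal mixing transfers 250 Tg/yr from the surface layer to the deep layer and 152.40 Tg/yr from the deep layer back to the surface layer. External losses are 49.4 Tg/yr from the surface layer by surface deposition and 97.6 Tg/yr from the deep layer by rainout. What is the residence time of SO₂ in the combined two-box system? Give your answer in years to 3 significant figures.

119 yr

Residence time in the combined system uses the total inventory and the total *external* removal — internal exchanges between the two boxes cancel.
M_total = 3730 + 13800 = 17530 Tg.
ΣF_external_out = 49.4 + 97.6 = 147.00 Tg/yr.
τ = M_total / ΣF_ext = 17530 / 147.00 = 119.3 yr.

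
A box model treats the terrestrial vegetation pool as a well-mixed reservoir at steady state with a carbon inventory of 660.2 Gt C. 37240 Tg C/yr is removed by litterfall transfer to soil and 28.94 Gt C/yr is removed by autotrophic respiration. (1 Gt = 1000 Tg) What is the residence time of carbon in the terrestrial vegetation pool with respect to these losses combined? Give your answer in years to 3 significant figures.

9.98 yr

Convert the litterfall transfer to soil flux: 37240 Tg C/yr = 37.24 Gt C/yr.
Total removal = 37.24 + 28.94 = 66.180 Gt C/yr.
τ = M / ΣF_out = 660.2 / 66.180 = 9.976 yr.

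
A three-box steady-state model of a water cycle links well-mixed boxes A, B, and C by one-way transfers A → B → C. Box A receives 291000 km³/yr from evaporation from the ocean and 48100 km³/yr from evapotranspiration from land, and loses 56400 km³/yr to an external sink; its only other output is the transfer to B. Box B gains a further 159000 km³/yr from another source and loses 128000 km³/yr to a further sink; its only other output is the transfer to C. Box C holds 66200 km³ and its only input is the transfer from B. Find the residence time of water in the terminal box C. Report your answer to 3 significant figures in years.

Box A: F(A→B) = (291000 + 48100) − 56400 = 282700 km³/yr.
Box B: F(B→C) = (282700 + 159000) − 128000 = 313700 km³/yr.
Box C throughput = its input = 313700 km³/yr; τ = 66200 / 313700 = 0.2110 yr.

0.211 yr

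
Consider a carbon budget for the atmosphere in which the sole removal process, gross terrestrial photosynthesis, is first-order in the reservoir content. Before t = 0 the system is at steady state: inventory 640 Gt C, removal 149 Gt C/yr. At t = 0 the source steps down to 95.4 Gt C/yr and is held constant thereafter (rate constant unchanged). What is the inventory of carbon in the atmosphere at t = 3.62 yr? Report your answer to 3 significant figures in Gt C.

The sink rate constant is k = F₀/M₀ = 149/640 = 0.2328 yr⁻¹.
Solving dM/dt = F₁ − kM with M(0) = M₀ gives M(t) = F₁/k + (M₀ − F₁/k)·e^(−kt).
F₁/k = 95.4/0.2328 = 409.77 Gt C; kt = 0.2328 × 3.62 = 0.8428, e^(−kt) = 0.4305.
M(3.62) = 409.77 + (640 − 409.77) × 0.4305 = 409.77 + 99.12 = 508.89 Gt C.

509 Gt C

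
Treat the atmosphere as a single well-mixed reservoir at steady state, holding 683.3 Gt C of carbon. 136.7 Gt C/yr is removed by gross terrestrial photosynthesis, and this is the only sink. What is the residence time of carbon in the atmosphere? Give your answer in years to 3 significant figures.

5.00 yr

τ = M / F = 683.3 / 136.7 = 4.999 yr.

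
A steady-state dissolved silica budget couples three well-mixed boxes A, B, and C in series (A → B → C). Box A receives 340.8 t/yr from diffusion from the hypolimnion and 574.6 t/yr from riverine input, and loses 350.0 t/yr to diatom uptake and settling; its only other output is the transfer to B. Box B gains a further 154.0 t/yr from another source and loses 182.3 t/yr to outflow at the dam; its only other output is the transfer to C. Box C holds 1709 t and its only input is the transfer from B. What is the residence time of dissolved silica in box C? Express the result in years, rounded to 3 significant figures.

Box A: F(A→B) = (340.8 + 574.6) − 350.0 = 565.40 t/yr.
Box B: F(B→C) = (565.40 + 154.0) − 182.3 = 537.10 t/yr.
Box C throughput = its input = 537.10 t/yr; τ = 1709 / 537.10 = 3.182 yr.

3.18 yr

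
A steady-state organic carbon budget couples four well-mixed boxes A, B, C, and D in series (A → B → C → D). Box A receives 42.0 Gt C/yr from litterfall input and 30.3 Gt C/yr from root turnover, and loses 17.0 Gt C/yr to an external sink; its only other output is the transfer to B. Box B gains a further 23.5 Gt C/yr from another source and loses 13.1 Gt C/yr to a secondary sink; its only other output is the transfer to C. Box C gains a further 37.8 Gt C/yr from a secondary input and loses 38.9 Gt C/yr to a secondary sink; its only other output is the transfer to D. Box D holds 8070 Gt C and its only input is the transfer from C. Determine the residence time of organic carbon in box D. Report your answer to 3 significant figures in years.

Box A: F(A→B) = (42.0 + 30.3) − 17.0 = 55.300 Gt C/yr.
Box B: F(B→C) = (55.300 + 23.5) − 13.1 = 65.700 Gt C/yr.
Box C: F(C→D) = (65.700 + 37.8) − 38.9 = 64.600 Gt C/yr.
Box D throughput = its input = 64.600 Gt C/yr; τ = 8070 / 64.600 = 124.9 yr.

125 yr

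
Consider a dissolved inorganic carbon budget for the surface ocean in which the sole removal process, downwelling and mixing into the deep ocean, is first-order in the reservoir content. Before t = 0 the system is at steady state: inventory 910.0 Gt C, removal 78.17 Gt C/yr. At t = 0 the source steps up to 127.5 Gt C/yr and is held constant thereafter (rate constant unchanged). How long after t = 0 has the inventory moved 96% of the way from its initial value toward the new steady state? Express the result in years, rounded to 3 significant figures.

τ = M₀/F₀ = 910.0/78.17 = 11.64 yr.
The remaining gap fraction is e^(−t/τ); 96% covered ⇒ e^(−t/τ) = 0.0400.
t = −τ ln(0.0400) = 11.64 × 3.219 = 37.47 yr.

37.5 yr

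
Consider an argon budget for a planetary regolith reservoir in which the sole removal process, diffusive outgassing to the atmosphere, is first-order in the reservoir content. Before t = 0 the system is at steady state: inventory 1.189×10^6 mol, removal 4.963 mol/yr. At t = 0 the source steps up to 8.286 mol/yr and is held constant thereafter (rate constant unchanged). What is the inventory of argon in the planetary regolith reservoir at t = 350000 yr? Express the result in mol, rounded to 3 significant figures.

1.80×10^6 mol

Residence time τ = M₀/F₀ = 239600 yr. The eventual steady state is M_∞ = M₀·(F₁/F₀) = 1.189×10^6 × 8.286/4.963 = 1.9851×10^6 mol.
The anomaly ΔM(t) = M(t) − M_∞ decays as ΔM₀·e^(−t/τ) with ΔM₀ = 1.189×10^6 − 1.9851×10^6 = −796100 mol.
At t = 350000 yr, e^(−t/τ) = e^(−1.461) = 0.2320, so ΔM = −184700 mol and M = 1.9851×10^6 − 184700 = 1.8004×10^6 mol.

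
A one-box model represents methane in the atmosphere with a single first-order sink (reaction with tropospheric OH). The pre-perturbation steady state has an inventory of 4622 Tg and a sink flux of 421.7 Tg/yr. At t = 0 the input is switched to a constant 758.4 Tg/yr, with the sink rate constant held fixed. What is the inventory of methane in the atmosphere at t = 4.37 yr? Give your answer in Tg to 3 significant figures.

5840 Tg

τ = M₀/F₀ = 4622/421.7 = 10.96 yr; rate constant k = 1/τ.
New steady state M_∞ = F₁/k = F₁·τ = 758.4 × 10.96 = 8312.4 Tg.
M(t) = M_∞ + (M₀ − M_∞)·e^(−t/τ); t/τ = 4.37/10.96 = 0.3987, so e^(−t/τ) = 0.6712.
M(t) = 8312.4 − 3690 × 0.6712 = 5835.4 Tg.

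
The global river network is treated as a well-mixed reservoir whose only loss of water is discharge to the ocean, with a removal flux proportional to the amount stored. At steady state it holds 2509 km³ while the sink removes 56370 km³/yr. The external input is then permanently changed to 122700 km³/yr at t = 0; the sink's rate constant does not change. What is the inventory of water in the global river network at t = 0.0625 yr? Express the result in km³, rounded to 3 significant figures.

Residence time τ = M₀/F₀ = 0.04451 yr. The eventual steady state is M_∞ = M₀·(F₁/F₀) = 2509 × 122700/56370 = 5461.3 km³.
The anomaly ΔM(t) = M(t) − M_∞ decays as ΔM₀·e^(−t/τ) with ΔM₀ = 2509 − 5461.3 = −2952 km³.
At t = 0.0625 yr, e^(−t/τ) = e^(−1.404) = 0.2456, so ΔM = −725.0 km³ and M = 5461.3 − 725.0 = 4736.3 km³.

4740 km³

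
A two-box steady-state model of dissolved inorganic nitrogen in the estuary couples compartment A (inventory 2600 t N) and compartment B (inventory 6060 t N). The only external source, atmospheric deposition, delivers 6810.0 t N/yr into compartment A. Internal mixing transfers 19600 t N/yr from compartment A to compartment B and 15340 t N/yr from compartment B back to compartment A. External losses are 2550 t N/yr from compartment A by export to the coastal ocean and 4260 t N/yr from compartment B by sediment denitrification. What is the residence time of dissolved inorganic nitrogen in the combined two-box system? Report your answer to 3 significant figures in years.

Treat the two boxes together as one reservoir: the mixing fluxes between them are internal recycling, so τ = ΣM / Σ(external losses).
M_total = 2600 + 6060 = 8660.0 t N.
ΣF_external_out = 2550 + 4260 = 6810.0 t N/yr.
τ = M_total / ΣF_ext = 8660.0 / 6810.0 = 1.272 yr.

1.27 yr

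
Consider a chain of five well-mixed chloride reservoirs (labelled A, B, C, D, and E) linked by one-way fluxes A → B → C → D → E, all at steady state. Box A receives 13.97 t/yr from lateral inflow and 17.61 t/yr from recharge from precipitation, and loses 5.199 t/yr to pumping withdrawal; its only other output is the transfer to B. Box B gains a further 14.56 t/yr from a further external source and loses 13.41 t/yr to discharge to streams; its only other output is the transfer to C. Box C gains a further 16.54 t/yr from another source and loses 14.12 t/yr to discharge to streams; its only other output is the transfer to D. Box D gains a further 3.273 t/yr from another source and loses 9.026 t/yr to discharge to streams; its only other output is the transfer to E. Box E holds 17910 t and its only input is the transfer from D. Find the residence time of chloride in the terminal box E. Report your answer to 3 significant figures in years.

Box A: F(A→B) = (13.97 + 17.61) − 5.199 = 26.381 t/yr.
Box B: F(B→C) = (26.381 + 14.56) − 13.41 = 27.531 t/yr.
Box C: F(C→D) = (27.531 + 16.54) − 14.12 = 29.951 t/yr.
Box D: F(D→E) = (29.951 + 3.273) − 9.026 = 24.198 t/yr.
Box E throughput = its input = 24.198 t/yr; τ = 17910 / 24.198 = 740.1 yr.

740 yr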